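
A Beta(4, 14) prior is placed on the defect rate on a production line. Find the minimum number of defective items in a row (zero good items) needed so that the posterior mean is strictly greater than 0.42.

k = 7

After k defective items and 0 good items the posterior is Beta(4+k, 14), with mean (4+k)/(4+14+k).
Set (4+k)/(18+k) > 0.42 and solve: k > (0.42·18 − 4)/(1 − 0.42) = 6.138.
The smallest integer exceeding 6.138 is 7.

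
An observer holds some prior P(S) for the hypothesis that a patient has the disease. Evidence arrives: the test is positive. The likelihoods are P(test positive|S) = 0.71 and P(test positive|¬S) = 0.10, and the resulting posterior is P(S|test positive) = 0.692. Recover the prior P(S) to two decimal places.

Bayes' rule in odds form gives O(S|E) = O(S)·[P(E|S)/P(E|¬S)], hence O(S) = O(S|E)/LR.
Posterior odds = 0.692/(1−0.692) = 2.2468. LR = 0.71/0.10 = 7.1000.
Prior odds = 2.2468/7.1000 = 0.3165, so P(S) = 0.3165/(1+0.3165) ≈ 0.24.

P(S) = 0.24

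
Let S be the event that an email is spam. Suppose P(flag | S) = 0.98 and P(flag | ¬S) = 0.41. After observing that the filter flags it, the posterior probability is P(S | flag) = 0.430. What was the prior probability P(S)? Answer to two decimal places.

P(S) = 0.24

In odds form, posterior odds = prior odds × likelihood ratio, so prior odds = posterior odds ÷ LR.
Posterior odds = 0.430/(1−0.430) = 0.7544. LR = 0.98/0.41 = 2.3902.
Prior odds = 0.7544/2.3902 = 0.3156, so P(S) = 0.3156/(1+0.3156) ≈ 0.24.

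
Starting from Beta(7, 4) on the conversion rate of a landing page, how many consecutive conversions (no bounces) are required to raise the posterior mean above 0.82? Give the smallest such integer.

After k conversions and 0 bounces the posterior is Beta(7+k, 4), with mean (7+k)/(7+4+k).
Set (7+k)/(11+k) > 0.82 and solve: k > (0.82·11 − 7)/(1 − 0.82) = 11.222.
The smallest integer exceeding 11.222 is 12, and checking k=12: (19)/(23) = 0.8261 > 0.82.

k = 12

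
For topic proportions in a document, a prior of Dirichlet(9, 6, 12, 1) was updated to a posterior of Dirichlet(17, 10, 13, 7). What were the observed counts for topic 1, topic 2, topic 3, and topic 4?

counts (8, 4, 1, 6)

For a Dirichlet(α) prior with multinomial counts c, the posterior is Dirichlet(α + c) componentwise.
Counts are posterior − prior componentwise: 17−9=8, 10−6=4, 13−12=1, 7−1=6.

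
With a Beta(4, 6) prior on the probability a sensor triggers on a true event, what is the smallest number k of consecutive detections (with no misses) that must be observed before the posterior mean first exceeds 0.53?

After k detections and 0 misses the posterior is Beta(4+k, 6), with mean (4+k)/(4+6+k).
Set (4+k)/(10+k) > 0.53 and solve: k > (0.53·10 − 4)/(1 − 0.53) = 2.766.
The smallest integer exceeding 2.766 is 3.

k = 3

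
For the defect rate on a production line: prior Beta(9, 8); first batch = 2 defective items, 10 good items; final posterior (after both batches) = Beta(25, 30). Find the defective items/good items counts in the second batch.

Because Beta–binomial updating is additive in the counts, the combined data contributed (α_post−α_prior, β_post−β_prior) successes and failures.
Total across both batches: 25−9=16 defective items, 30−8=22 good items.
Subtract the first batch: 16−2=14 defective items and 22−10=12 good items.

14 defective items and 12 good items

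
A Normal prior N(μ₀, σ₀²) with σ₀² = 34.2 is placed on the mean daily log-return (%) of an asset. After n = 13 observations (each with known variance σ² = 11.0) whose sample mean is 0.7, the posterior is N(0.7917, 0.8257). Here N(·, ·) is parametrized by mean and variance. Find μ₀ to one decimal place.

μ₀ = 4.5

The posterior mean is a precision-weighted average: μ_n = (τ₀μ₀ + τ_data·x̄)/(τ₀+τ_data), with τ₀=1/σ₀² and τ_data=n/σ².
Here τ₀ = 1/34.2 = 0.029240 and τ_data = 13/11.0 = 1.181818, so τ_n = 1.211058.
Rearranging for μ₀: μ₀ = (μ_n·τ_n − τ_data·x̄)/τ₀ = (0.7917·1.211058 − 1.181818·0.7) / 0.029240 = 0.131522/0.029240 ≈ 4.5.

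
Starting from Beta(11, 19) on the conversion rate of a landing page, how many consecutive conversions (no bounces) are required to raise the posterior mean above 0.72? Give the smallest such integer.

After k conversions and 0 bounces the posterior is Beta(11+k, 19), with mean (11+k)/(11+19+k).
Set (11+k)/(30+k) > 0.72 and solve: k > (0.72·30 − 11)/(1 − 0.72) = 37.857.
The smallest integer exceeding 37.857 is 38, and checking k=38: (49)/(68) = 0.7206 > 0.72.

k = 38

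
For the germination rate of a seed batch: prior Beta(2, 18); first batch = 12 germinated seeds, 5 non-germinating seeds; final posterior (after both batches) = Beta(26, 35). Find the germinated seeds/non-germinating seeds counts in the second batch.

Sequential conjugate updates are equivalent to a single update on the pooled data, so total successes = posterior α − prior α and total failures = posterior β − prior β.
Total across both batches: 26−2=24 germinated seeds, 35−18=17 non-germinating seeds.
Subtract the first batch: 24−12=12 germinated seeds and 17−5=12 non-germinating seeds.

12 germinated seeds and 12 non-germinating seeds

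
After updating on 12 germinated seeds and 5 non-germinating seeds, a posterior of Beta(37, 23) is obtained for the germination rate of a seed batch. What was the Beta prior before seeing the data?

Beta(25, 18)

Beta is conjugate to the binomial likelihood: posterior = Beta(a+s, b+f).
Subtract the data counts: 37−12=25, 23−5=18.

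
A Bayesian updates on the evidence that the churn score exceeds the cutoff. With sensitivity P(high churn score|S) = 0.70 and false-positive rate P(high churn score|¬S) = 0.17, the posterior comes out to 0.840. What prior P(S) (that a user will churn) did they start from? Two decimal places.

P(S) = 0.56

In odds form, posterior odds = prior odds × likelihood ratio, so prior odds = posterior odds ÷ LR.
Posterior odds = 0.840/(1−0.840) = 5.2500. LR = 0.70/0.17 = 4.1176.
Prior odds = 5.2500/4.1176 = 1.2750, so P(S) = 1.2750/(1+1.2750) ≈ 0.56.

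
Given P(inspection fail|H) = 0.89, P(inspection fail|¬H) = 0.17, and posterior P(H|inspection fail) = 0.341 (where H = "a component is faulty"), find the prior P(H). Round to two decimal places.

In odds form, posterior odds = prior odds × likelihood ratio, so prior odds = posterior odds ÷ LR.
Posterior odds = 0.341/(1−0.341) = 0.5175. LR = 0.89/0.17 = 5.2353.
Prior odds = 0.5175/5.2353 = 0.0988, so P(H) = 0.0988/(1+0.0988) ≈ 0.09.

P(H) = 0.09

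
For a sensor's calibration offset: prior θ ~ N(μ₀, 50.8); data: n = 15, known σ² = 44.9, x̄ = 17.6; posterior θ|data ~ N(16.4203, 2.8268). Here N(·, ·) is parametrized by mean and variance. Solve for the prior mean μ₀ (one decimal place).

μ₀ = -3.6

With known observation variance, the Normal–Normal posterior has precision τ_n = τ₀ + n/σ² and mean μ_n = (τ₀μ₀ + (n/σ²)x̄)/τ_n.
Here τ₀ = 1/50.8 = 0.019685 and τ_data = 15/44.9 = 0.334076, so τ_n = 0.353761.
Rearranging for μ₀: μ₀ = (μ_n·τ_n − τ_data·x̄)/τ₀ = (16.4203·0.353761 − 0.334076·17.6) / 0.019685 = -0.070876/0.019685 ≈ -3.6.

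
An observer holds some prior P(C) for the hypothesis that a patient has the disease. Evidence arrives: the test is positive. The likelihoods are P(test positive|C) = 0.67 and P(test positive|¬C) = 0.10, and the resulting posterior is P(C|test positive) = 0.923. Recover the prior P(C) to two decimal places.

P(C) = 0.64

Bayes' rule in odds form gives O(C|E) = O(C)·[P(E|C)/P(E|¬C)], hence O(C) = O(C|E)/LR.
Posterior odds = 0.923/(1−0.923) = 11.9870. LR = 0.67/0.10 = 6.7000.
Prior odds = 11.9870/6.7000 = 1.7891, so P(C) = 1.7891/(1+1.7891) ≈ 0.64.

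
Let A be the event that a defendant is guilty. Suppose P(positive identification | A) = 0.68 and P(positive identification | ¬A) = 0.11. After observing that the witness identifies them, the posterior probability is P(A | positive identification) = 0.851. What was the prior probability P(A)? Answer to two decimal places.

Bayes' rule in odds form gives O(A|E) = O(A)·[P(E|A)/P(E|¬A)], hence O(A) = O(A|E)/LR.
Posterior odds = 0.851/(1−0.851) = 5.7114. LR = 0.68/0.11 = 6.1818.
Prior odds = 5.7114/6.1818 = 0.9239, so P(A) = 0.9239/(1+0.9239) ≈ 0.48.

P(A) = 0.48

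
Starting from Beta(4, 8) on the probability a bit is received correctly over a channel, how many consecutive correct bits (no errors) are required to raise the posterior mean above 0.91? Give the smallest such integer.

k = 77

After k correct bits and 0 errors the posterior is Beta(4+k, 8), with mean (4+k)/(4+8+k).
Set (4+k)/(12+k) > 0.91 and solve: k > (0.91·12 − 4)/(1 − 0.91) = 76.889.
The smallest integer exceeding 76.889 is 77, and checking k=77: (81)/(89) = 0.9101 > 0.91.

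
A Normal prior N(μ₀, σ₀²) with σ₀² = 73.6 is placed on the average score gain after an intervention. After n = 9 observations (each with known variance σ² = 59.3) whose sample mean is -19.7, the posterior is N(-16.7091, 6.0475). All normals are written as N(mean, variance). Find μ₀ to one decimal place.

With known observation variance, the Normal–Normal posterior has precision τ_n = τ₀ + n/σ² and mean μ_n = (τ₀μ₀ + (n/σ²)x̄)/τ_n.
Here τ₀ = 1/73.6 = 0.013587 and τ_data = 9/59.3 = 0.151771, so τ_n = 0.165358.
Rearranging for μ₀: μ₀ = (μ_n·τ_n − τ_data·x̄)/τ₀ = (-16.7091·0.165358 − 0.151771·-19.7) / 0.013587 = 0.226905/0.013587 ≈ 16.7.

μ₀ = 16.7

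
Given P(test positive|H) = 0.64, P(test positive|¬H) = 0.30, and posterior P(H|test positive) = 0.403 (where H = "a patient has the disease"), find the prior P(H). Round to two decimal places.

Bayes' rule in odds form gives O(H|E) = O(H)·[P(E|H)/P(E|¬H)], hence O(H) = O(H|E)/LR.
Posterior odds = 0.403/(1−0.403) = 0.6750. LR = 0.64/0.30 = 2.1333.
Prior odds = 0.6750/2.1333 = 0.3164, so P(H) = 0.3164/(1+0.3164) ≈ 0.24.

P(H) = 0.24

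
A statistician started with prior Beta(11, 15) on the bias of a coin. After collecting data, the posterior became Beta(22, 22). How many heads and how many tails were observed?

Beta is conjugate to the binomial likelihood: posterior = Beta(α+s, β+f).
Match parameters: s=22−11=11, f=22−15=7.

11 heads and 7 tails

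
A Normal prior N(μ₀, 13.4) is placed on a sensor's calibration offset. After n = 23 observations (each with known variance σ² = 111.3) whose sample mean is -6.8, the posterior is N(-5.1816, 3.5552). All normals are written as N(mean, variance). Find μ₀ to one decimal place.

μ₀ = -0.7

With known observation variance, the Normal–Normal posterior has precision τ_n = τ₀ + n/σ² and mean μ_n = (τ₀μ₀ + (n/σ²)x̄)/τ_n.
Here τ₀ = 1/13.4 = 0.074627 and τ_data = 23/111.3 = 0.206649, so τ_n = 0.281276.
Rearranging for μ₀: μ₀ = (μ_n·τ_n − τ_data·x̄)/τ₀ = (-5.1816·0.281276 − 0.206649·-6.8) / 0.074627 = -0.052247/0.074627 ≈ -0.7.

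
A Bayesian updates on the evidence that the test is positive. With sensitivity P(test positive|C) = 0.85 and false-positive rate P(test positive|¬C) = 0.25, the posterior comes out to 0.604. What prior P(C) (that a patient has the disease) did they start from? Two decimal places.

P(C) = 0.31

Bayes' rule in odds form gives O(C|E) = O(C)·[P(E|C)/P(E|¬C)], hence O(C) = O(C|E)/LR.
Posterior odds = 0.604/(1−0.604) = 1.5253. LR = 0.85/0.25 = 3.4000.
Prior odds = 1.5253/3.4000 = 0.4486, so P(C) = 0.4486/(1+0.4486) ≈ 0.31.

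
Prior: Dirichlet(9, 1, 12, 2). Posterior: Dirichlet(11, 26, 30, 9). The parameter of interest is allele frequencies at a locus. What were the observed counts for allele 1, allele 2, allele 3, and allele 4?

counts (2, 25, 18, 7)

For a Dirichlet(α) prior with multinomial counts c, the posterior is Dirichlet(α + c) componentwise.
Counts are posterior − prior componentwise: 11−9=2, 26−1=25, 30−12=18, 9−2=7.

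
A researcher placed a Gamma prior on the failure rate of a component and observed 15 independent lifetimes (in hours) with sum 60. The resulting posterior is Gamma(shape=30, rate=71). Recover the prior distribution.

Gamma–exponential conjugacy: posterior shape = α + n, posterior rate = β + Σtᵢ.
So α = 30 − 15 = 15 and β = 71 − 60 = 11.

Gamma(shape=15, rate=11)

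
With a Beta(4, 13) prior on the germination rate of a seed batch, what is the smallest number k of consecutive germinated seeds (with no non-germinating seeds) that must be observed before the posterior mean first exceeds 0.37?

k = 4

After k germinated seeds and 0 non-germinating seeds the posterior is Beta(4+k, 13), with mean (4+k)/(4+13+k).
Set (4+k)/(17+k) > 0.37 and solve: k > (0.37·17 − 4)/(1 − 0.37) = 3.635.
The smallest integer exceeding 3.635 is 4, and checking k=4: (8)/(21) = 0.3810 > 0.37.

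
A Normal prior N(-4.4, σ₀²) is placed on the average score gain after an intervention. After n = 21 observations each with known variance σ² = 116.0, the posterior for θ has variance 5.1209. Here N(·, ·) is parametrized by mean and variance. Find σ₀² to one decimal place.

For the Normal–Normal model with known σ², precisions add: τ_n = τ₀ + n/σ².
So 1/σ₀² = 1/5.1209 − 21/116.0 = 0.195278 − 0.181034 = 0.014244.
Hence σ₀² = 1/0.014244 ≈ 70.2.

σ₀² = 70.2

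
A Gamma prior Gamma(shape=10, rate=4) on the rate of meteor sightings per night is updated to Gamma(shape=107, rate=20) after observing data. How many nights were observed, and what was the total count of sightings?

n = 16 nights with total 97 sightings

Gamma–Poisson conjugacy: posterior shape = α + Σxᵢ, posterior rate = β + n.
Matching: Σxᵢ = 107 − 10 = 97 and n = 20 − 4 = 16.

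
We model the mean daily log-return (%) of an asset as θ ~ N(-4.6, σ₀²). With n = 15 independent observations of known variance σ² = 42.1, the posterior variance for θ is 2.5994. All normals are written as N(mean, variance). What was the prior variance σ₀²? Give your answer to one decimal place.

σ₀² = 35.2

For the Normal–Normal model with known σ², precisions add: τ_n = τ₀ + n/σ².
So 1/σ₀² = 1/2.5994 − 15/42.1 = 0.384704 − 0.356295 = 0.028409.
Hence σ₀² = 1/0.028409 ≈ 35.2.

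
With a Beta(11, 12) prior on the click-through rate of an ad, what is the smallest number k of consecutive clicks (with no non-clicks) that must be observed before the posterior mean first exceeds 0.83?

After k clicks and 0 non-clicks the posterior is Beta(11+k, 12), with mean (11+k)/(11+12+k).
Set (11+k)/(23+k) > 0.83 and solve: k > (0.83·23 − 11)/(1 − 0.83) = 47.588.
The smallest integer exceeding 47.588 is 48.

k = 48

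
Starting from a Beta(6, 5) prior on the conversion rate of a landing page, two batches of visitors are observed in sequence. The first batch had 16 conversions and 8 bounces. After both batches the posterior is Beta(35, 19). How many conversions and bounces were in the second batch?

13 conversions and 6 bounces

Sequential conjugate updates are equivalent to a single update on the pooled data, so total successes = posterior α − prior α and total failures = posterior β − prior β.
Total across both batches: 35−6=29 conversions, 19−5=14 bounces.
Subtract the first batch: 29−16=13 conversions and 14−8=6 bounces.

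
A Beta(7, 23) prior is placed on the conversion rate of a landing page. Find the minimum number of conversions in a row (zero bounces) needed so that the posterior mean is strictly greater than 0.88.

After k conversions and 0 bounces the posterior is Beta(7+k, 23), with mean (7+k)/(7+23+k).
Set (7+k)/(30+k) > 0.88 and solve: k > (0.88·30 − 7)/(1 − 0.88) = 161.667.
The smallest integer exceeding 161.667 is 162, and checking k=162: (169)/(192) = 0.8802 > 0.88.

k = 162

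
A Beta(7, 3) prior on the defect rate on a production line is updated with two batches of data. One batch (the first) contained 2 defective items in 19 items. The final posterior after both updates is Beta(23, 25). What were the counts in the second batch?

Because Beta–binomial updating is additive in the counts, the combined data contributed (α_post−α_prior, β_post−β_prior) successes and failures.
Total across both batches: 23−7=16 defective items, 25−3=22 good items.
Subtract the first batch: 16−2=14 defective items and 22−17=5 good items.

14 defective items and 5 good items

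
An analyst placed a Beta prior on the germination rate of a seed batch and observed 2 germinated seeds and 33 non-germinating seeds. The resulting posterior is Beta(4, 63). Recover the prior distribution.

A Beta(α, β) prior with s successes and f failures in binomial data gives a Beta(α+s, β+f) posterior.
Subtract the data counts: 4−2=2, 63−33=30.

Beta(2, 30)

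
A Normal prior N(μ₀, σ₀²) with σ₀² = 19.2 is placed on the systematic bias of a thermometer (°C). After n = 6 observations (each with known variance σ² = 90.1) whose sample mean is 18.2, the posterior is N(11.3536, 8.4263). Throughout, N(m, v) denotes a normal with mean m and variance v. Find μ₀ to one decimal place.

μ₀ = 2.6

The posterior mean is a precision-weighted average: μ_n = (τ₀μ₀ + τ_data·x̄)/(τ₀+τ_data), with τ₀=1/σ₀² and τ_data=n/σ².
Here τ₀ = 1/19.2 = 0.052083 and τ_data = 6/90.1 = 0.066593, so τ_n = 0.118676.
Rearranging for μ₀: μ₀ = (μ_n·τ_n − τ_data·x̄)/τ₀ = (11.3536·0.118676 − 0.066593·18.2) / 0.052083 = 0.135407/0.052083 ≈ 2.6.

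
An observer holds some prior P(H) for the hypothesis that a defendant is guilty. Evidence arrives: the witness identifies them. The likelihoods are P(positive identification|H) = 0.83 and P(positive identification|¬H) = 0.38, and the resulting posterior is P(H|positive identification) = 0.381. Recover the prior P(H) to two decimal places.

In odds form, posterior odds = prior odds × likelihood ratio, so prior odds = posterior odds ÷ LR.
Posterior odds = 0.381/(1−0.381) = 0.6155. LR = 0.83/0.38 = 2.1842.
Prior odds = 0.6155/2.1842 = 0.2818, so P(H) = 0.2818/(1+0.2818) ≈ 0.22.

P(H) = 0.22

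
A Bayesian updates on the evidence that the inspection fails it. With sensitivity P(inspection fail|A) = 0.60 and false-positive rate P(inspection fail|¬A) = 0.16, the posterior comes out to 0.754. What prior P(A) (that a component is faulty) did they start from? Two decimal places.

In odds form, posterior odds = prior odds × likelihood ratio, so prior odds = posterior odds ÷ LR.
Posterior odds = 0.754/(1−0.754) = 3.0650. LR = 0.60/0.16 = 3.7500.
Prior odds = 3.0650/3.7500 = 0.8173, so P(A) = 0.8173/(1+0.8173) ≈ 0.45.

P(A) = 0.45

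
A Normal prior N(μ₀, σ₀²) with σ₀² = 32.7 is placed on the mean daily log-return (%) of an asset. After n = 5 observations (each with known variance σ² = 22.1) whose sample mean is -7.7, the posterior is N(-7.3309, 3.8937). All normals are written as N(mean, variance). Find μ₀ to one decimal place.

The posterior mean is a precision-weighted average: μ_n = (τ₀μ₀ + τ_data·x̄)/(τ₀+τ_data), with τ₀=1/σ₀² and τ_data=n/σ².
Here τ₀ = 1/32.7 = 0.030581 and τ_data = 5/22.1 = 0.226244, so τ_n = 0.256825.
Rearranging for μ₀: μ₀ = (μ_n·τ_n − τ_data·x̄)/τ₀ = (-7.3309·0.256825 − 0.226244·-7.7) / 0.030581 = -0.140680/0.030581 ≈ -4.6.

μ₀ = -4.6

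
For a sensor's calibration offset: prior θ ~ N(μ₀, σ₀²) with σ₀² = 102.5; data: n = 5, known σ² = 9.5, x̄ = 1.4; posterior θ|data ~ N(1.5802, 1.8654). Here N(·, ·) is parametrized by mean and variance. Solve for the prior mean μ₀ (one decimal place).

The posterior mean is a precision-weighted average: μ_n = (τ₀μ₀ + τ_data·x̄)/(τ₀+τ_data), with τ₀=1/σ₀² and τ_data=n/σ².
Here τ₀ = 1/102.5 = 0.009756 and τ_data = 5/9.5 = 0.526316, so τ_n = 0.536072.
Rearranging for μ₀: μ₀ = (μ_n·τ_n − τ_data·x̄)/τ₀ = (1.5802·0.536072 − 0.526316·1.4) / 0.009756 = 0.110259/0.009756 ≈ 11.3.

μ₀ = 11.3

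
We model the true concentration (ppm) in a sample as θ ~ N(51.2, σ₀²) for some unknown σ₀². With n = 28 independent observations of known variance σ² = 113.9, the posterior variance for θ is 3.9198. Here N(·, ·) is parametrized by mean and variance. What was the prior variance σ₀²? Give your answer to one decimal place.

Posterior precision equals prior precision plus data precision: 1/σ_n² = 1/σ₀² + n/σ².
So 1/σ₀² = 1/3.9198 − 28/113.9 = 0.255115 − 0.245830 = 0.009285.
Hence σ₀² = 1/0.009285 ≈ 107.7.

σ₀² = 107.7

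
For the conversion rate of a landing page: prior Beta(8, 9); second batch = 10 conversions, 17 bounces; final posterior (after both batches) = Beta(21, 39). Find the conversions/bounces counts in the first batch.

Sequential conjugate updates are equivalent to a single update on the pooled data, so total successes = posterior α − prior α and total failures = posterior β − prior β.
Total across both batches: 21−8=13 conversions, 39−9=30 bounces.
Subtract the second batch: 13−10=3 conversions and 30−17=13 bounces.

3 conversions and 13 bounces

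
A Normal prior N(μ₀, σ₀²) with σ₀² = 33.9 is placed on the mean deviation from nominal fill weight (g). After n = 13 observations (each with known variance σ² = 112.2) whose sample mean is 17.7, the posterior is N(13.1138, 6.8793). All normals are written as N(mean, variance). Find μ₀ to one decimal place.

μ₀ = -4.9

With known observation variance, the Normal–Normal posterior has precision τ_n = τ₀ + n/σ² and mean μ_n = (τ₀μ₀ + (n/σ²)x̄)/τ_n.
Here τ₀ = 1/33.9 = 0.029499 and τ_data = 13/112.2 = 0.115865, so τ_n = 0.145364.
Rearranging for μ₀: μ₀ = (μ_n·τ_n − τ_data·x̄)/τ₀ = (13.1138·0.145364 − 0.115865·17.7) / 0.029499 = -0.144536/0.029499 ≈ -4.9.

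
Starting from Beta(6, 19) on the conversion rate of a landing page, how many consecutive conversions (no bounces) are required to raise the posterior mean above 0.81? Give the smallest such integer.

k = 76

After k conversions and 0 bounces the posterior is Beta(6+k, 19), with mean (6+k)/(6+19+k).
Set (6+k)/(25+k) > 0.81 and solve: k > (0.81·25 − 6)/(1 − 0.81) = 75.000.
The smallest integer exceeding 75.000 is 76.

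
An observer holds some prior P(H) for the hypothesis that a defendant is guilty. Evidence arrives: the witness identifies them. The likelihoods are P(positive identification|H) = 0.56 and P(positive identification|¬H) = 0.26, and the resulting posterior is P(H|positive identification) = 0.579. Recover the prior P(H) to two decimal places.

In odds form, posterior odds = prior odds × likelihood ratio, so prior odds = posterior odds ÷ LR.
Posterior odds = 0.579/(1−0.579) = 1.3753. LR = 0.56/0.26 = 2.1538.
Prior odds = 1.3753/2.1538 = 0.6385, so P(H) = 0.6385/(1+0.6385) ≈ 0.39.

P(H) = 0.39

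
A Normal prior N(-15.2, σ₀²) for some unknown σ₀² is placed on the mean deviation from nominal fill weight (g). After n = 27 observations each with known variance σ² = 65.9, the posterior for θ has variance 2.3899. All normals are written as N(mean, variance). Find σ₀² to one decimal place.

σ₀² = 114.7

Posterior precision equals prior precision plus data precision: 1/σ_n² = 1/σ₀² + n/σ².
So 1/σ₀² = 1/2.3899 − 27/65.9 = 0.418428 − 0.409712 = 0.008716.
Hence σ₀² = 1/0.008716 ≈ 114.7.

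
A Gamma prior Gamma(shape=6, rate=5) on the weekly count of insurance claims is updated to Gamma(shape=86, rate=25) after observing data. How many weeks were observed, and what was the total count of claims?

Gamma–Poisson conjugacy: posterior shape = α + Σxᵢ, posterior rate = β + n.
Matching: Σxᵢ = 86 − 6 = 80 and n = 25 − 5 = 20.

n = 20 weeks with total 80 claims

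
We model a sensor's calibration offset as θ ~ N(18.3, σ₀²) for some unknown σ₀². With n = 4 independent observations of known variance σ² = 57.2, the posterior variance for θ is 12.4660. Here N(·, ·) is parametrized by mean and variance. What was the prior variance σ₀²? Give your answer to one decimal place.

For the Normal–Normal model with known σ², precisions add: τ_n = τ₀ + n/σ².
So 1/σ₀² = 1/12.4660 − 4/57.2 = 0.080218 − 0.069930 = 0.010288.
Hence σ₀² = 1/0.010288 ≈ 97.2.

σ₀² = 97.2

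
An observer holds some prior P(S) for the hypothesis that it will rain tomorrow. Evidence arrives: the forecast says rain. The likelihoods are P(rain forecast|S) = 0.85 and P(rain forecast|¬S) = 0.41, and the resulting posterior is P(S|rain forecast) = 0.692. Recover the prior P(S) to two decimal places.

P(S) = 0.52

In odds form, posterior odds = prior odds × likelihood ratio, so prior odds = posterior odds ÷ LR.
Posterior odds = 0.692/(1−0.692) = 2.2468. LR = 0.85/0.41 = 2.0732.
Prior odds = 2.2468/2.0732 = 1.0837, so P(S) = 1.0837/(1+1.0837) ≈ 0.52.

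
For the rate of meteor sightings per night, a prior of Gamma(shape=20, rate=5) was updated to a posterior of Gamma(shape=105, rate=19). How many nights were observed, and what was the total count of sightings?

n = 14 nights with total 85 sightings

A Gamma(α, β) prior (rate parametrization) on a Poisson rate with n observations summing to S gives posterior Gamma(α+S, β+n).
Matching: Σxᵢ = 105 − 20 = 85 and n = 19 − 5 = 14.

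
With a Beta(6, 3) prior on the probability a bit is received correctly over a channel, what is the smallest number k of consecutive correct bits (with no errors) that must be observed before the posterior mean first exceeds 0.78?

k = 5

After k correct bits and 0 errors the posterior is Beta(6+k, 3), with mean (6+k)/(6+3+k).
Set (6+k)/(9+k) > 0.78 and solve: k > (0.78·9 − 6)/(1 − 0.78) = 4.636.
The smallest integer exceeding 4.636 is 5.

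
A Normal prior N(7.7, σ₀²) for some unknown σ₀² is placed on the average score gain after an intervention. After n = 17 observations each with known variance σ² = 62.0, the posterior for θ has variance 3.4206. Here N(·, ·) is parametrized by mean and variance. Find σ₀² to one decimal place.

σ₀² = 55.1

For the Normal–Normal model with known σ², precisions add: τ_n = τ₀ + n/σ².
So 1/σ₀² = 1/3.4206 − 17/62.0 = 0.292346 − 0.274194 = 0.018152.
Hence σ₀² = 1/0.018152 ≈ 55.1.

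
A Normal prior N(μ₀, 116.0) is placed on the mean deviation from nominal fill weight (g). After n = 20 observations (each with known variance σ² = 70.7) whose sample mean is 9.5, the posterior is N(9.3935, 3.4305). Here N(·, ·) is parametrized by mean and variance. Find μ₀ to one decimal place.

The posterior mean is a precision-weighted average: μ_n = (τ₀μ₀ + τ_data·x̄)/(τ₀+τ_data), with τ₀=1/σ₀² and τ_data=n/σ².
Here τ₀ = 1/116.0 = 0.008621 and τ_data = 20/70.7 = 0.282885, so τ_n = 0.291506.
Rearranging for μ₀: μ₀ = (μ_n·τ_n − τ_data·x̄)/τ₀ = (9.3935·0.291506 − 0.282885·9.5) / 0.008621 = 0.050854/0.008621 ≈ 5.9.

μ₀ = 5.9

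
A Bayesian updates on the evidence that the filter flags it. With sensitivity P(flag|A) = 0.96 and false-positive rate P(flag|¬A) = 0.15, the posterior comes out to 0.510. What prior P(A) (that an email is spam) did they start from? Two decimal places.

Bayes' rule in odds form gives O(A|E) = O(A)·[P(E|A)/P(E|¬A)], hence O(A) = O(A|E)/LR.
Posterior odds = 0.510/(1−0.510) = 1.0408. LR = 0.96/0.15 = 6.4000.
Prior odds = 1.0408/6.4000 = 0.1626, so P(A) = 0.1626/(1+0.1626) ≈ 0.14.

P(A) = 0.14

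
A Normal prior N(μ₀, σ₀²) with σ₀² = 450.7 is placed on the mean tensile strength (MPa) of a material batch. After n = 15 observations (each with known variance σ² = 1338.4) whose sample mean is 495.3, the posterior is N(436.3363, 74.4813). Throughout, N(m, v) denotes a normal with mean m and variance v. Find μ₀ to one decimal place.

With known observation variance, the Normal–Normal posterior has precision τ_n = τ₀ + n/σ² and mean μ_n = (τ₀μ₀ + (n/σ²)x̄)/τ_n.
Here τ₀ = 1/450.7 = 0.002219 and τ_data = 15/1338.4 = 0.011207, so τ_n = 0.013426.
Rearranging for μ₀: μ₀ = (μ_n·τ_n − τ_data·x̄)/τ₀ = (436.3363·0.013426 − 0.011207·495.3) / 0.002219 = 0.307424/0.002219 ≈ 138.5.

μ₀ = 138.5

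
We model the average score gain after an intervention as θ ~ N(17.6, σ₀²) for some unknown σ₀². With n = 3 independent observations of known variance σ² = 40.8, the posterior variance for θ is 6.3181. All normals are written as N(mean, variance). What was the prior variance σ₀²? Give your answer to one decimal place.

Posterior precision equals prior precision plus data precision: 1/σ_n² = 1/σ₀² + n/σ².
So 1/σ₀² = 1/6.3181 − 3/40.8 = 0.158275 − 0.073529 = 0.084746.
Hence σ₀² = 1/0.084746 ≈ 11.8.

σ₀² = 11.8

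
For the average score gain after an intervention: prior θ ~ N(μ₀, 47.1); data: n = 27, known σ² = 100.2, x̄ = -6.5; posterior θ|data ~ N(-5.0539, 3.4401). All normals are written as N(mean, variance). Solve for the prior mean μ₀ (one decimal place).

The posterior mean is a precision-weighted average: μ_n = (τ₀μ₀ + τ_data·x̄)/(τ₀+τ_data), with τ₀=1/σ₀² and τ_data=n/σ².
Here τ₀ = 1/47.1 = 0.021231 and τ_data = 27/100.2 = 0.269461, so τ_n = 0.290692.
Rearranging for μ₀: μ₀ = (μ_n·τ_n − τ_data·x̄)/τ₀ = (-5.0539·0.290692 − 0.269461·-6.5) / 0.021231 = 0.282368/0.021231 ≈ 13.3.

μ₀ = 13.3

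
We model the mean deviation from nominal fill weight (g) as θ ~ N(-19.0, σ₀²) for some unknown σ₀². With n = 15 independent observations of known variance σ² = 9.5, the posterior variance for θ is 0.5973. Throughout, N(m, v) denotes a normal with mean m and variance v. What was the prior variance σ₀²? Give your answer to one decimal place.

Posterior precision equals prior precision plus data precision: 1/σ_n² = 1/σ₀² + n/σ².
So 1/σ₀² = 1/0.5973 − 15/9.5 = 1.674201 − 1.578947 = 0.095254.
Hence σ₀² = 1/0.095254 ≈ 10.5.

σ₀² = 10.5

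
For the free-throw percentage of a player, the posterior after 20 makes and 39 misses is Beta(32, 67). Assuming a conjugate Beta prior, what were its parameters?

Beta(12, 28)

Beta is conjugate to the binomial likelihood: posterior = Beta(α+s, β+f).
So α = 32 − 20 = 12 and β = 67 − 39 = 28.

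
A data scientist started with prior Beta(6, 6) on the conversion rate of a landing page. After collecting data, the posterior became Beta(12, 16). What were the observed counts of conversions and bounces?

6 conversions and 10 bounces

A Beta(α, β) prior with s successes and f failures in binomial data gives a Beta(α+s, β+f) posterior.
Match parameters: s=12−6=6, f=16−6=10.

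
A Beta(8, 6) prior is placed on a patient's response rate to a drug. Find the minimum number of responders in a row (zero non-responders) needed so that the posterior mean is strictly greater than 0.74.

k = 10

After k responders and 0 non-responders the posterior is Beta(8+k, 6), with mean (8+k)/(8+6+k).
Set (8+k)/(14+k) > 0.74 and solve: k > (0.74·14 − 8)/(1 − 0.74) = 9.077.
The smallest integer exceeding 9.077 is 10, and checking k=10: (18)/(24) = 0.7500 > 0.74.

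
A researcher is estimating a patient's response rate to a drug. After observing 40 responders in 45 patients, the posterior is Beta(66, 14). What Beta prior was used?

Under Beta–binomial conjugacy the posterior parameters are (a+s, b+f).
Subtract the data counts: 66−40=26, 14−5=9.

Beta(26, 9)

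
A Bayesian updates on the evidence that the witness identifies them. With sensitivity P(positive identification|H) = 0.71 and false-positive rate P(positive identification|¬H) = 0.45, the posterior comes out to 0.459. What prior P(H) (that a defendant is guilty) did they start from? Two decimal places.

Bayes' rule in odds form gives O(H|E) = O(H)·[P(E|H)/P(E|¬H)], hence O(H) = O(H|E)/LR.
Posterior odds = 0.459/(1−0.459) = 0.8484. LR = 0.71/0.45 = 1.5778.
Prior odds = 0.8484/1.5778 = 0.5377, so P(H) = 0.5377/(1+0.5377) ≈ 0.35.

P(H) = 0.35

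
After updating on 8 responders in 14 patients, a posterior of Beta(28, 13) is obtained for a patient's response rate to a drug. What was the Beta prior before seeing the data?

Beta(20, 7)

Beta is conjugate to the binomial likelihood: posterior = Beta(α+s, β+f).
So α = 28 − 8 = 20 and β = 13 − 6 = 7.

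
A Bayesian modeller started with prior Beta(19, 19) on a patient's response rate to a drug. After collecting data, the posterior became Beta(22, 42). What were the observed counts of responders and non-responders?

3 responders and 23 non-responders

Beta is conjugate to the binomial likelihood: posterior = Beta(α+s, β+f).
So s = 22 − 19 = 3 and f = 42 − 19 = 23.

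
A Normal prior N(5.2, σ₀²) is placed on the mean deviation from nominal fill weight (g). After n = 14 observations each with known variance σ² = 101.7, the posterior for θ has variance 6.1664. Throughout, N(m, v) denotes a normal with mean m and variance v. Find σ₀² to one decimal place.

For the Normal–Normal model with known σ², precisions add: τ_n = τ₀ + n/σ².
So 1/σ₀² = 1/6.1664 − 14/101.7 = 0.162169 − 0.137660 = 0.024509.
Hence σ₀² = 1/0.024509 ≈ 40.8.

σ₀² = 40.8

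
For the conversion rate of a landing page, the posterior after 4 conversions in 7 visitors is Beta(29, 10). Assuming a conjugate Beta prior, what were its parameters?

A Beta(a, b) prior with s successes and f failures in binomial data gives a Beta(a+s, b+f) posterior.
So a = 29 − 4 = 25 and b = 10 − 3 = 7.

Beta(25, 7)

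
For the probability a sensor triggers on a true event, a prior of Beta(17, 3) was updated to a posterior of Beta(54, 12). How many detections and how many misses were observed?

37 detections and 9 misses

Under Beta–binomial conjugacy the posterior parameters are (a+s, b+f).
Match parameters: s=54−17=37, f=12−3=9.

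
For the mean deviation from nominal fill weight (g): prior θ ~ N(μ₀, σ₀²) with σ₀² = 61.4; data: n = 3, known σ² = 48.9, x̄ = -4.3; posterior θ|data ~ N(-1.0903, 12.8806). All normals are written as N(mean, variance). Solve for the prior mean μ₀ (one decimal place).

μ₀ = 11.0

The posterior mean is a precision-weighted average: μ_n = (τ₀μ₀ + τ_data·x̄)/(τ₀+τ_data), with τ₀=1/σ₀² and τ_data=n/σ².
Here τ₀ = 1/61.4 = 0.016287 and τ_data = 3/48.9 = 0.061350, so τ_n = 0.077637.
Rearranging for μ₀: μ₀ = (μ_n·τ_n − τ_data·x̄)/τ₀ = (-1.0903·0.077637 − 0.061350·-4.3) / 0.016287 = 0.179157/0.016287 ≈ 11.0.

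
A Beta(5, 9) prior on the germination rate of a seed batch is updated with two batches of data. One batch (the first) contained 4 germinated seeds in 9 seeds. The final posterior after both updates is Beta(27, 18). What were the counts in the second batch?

18 germinated seeds and 4 non-germinating seeds

Because Beta–binomial updating is additive in the counts, the combined data contributed (α_post−α_prior, β_post−β_prior) successes and failures.
Total across both batches: 27−5=22 germinated seeds, 18−9=9 non-germinating seeds.
Subtract the first batch: 22−4=18 germinated seeds and 9−5=4 non-germinating seeds.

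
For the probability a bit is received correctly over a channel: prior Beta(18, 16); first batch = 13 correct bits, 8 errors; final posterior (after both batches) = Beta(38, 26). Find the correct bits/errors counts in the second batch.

7 correct bits and 2 errors

Because Beta–binomial updating is additive in the counts, the combined data contributed (α_post−α_prior, β_post−β_prior) successes and failures.
Total across both batches: 38−18=20 correct bits, 26−16=10 errors.
Subtract the first batch: 20−13=7 correct bits and 10−8=2 errors.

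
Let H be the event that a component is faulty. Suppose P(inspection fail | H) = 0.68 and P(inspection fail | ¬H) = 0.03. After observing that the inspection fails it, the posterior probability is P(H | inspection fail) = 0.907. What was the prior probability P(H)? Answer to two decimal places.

Bayes' rule in odds form gives O(H|E) = O(H)·[P(E|H)/P(E|¬H)], hence O(H) = O(H|E)/LR.
Posterior odds = 0.907/(1−0.907) = 9.7527. LR = 0.68/0.03 = 22.6667.
Prior odds = 9.7527/22.6667 = 0.4303, so P(H) = 0.4303/(1+0.4303) ≈ 0.30.

P(H) = 0.30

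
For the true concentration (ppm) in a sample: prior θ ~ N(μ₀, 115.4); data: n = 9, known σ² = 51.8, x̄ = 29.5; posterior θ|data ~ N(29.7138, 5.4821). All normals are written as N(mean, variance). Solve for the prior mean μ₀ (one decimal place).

With known observation variance, the Normal–Normal posterior has precision τ_n = τ₀ + n/σ² and mean μ_n = (τ₀μ₀ + (n/σ²)x̄)/τ_n.
Here τ₀ = 1/115.4 = 0.008666 and τ_data = 9/51.8 = 0.173745, so τ_n = 0.182411.
Rearranging for μ₀: μ₀ = (μ_n·τ_n − τ_data·x̄)/τ₀ = (29.7138·0.182411 − 0.173745·29.5) / 0.008666 = 0.294646/0.008666 ≈ 34.0.

μ₀ = 34.0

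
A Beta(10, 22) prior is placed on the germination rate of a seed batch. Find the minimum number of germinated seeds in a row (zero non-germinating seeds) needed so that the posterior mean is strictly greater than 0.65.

After k germinated seeds and 0 non-germinating seeds the posterior is Beta(10+k, 22), with mean (10+k)/(10+22+k).
Set (10+k)/(32+k) > 0.65 and solve: k > (0.65·32 − 10)/(1 − 0.65) = 30.857.
The smallest integer exceeding 30.857 is 31, and checking k=31: (41)/(63) = 0.6508 > 0.65.

k = 31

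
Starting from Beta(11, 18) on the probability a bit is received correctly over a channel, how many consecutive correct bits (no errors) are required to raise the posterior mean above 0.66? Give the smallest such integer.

k = 24

After k correct bits and 0 errors the posterior is Beta(11+k, 18), with mean (11+k)/(11+18+k).
Set (11+k)/(29+k) > 0.66 and solve: k > (0.66·29 − 11)/(1 − 0.66) = 23.941.
The smallest integer exceeding 23.941 is 24, and checking k=24: (35)/(53) = 0.6604 > 0.66.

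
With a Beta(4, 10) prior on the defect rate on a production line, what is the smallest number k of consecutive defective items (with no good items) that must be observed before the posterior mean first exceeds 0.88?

k = 70

After k defective items and 0 good items the posterior is Beta(4+k, 10), with mean (4+k)/(4+10+k).
Set (4+k)/(14+k) > 0.88 and solve: k > (0.88·14 − 4)/(1 − 0.88) = 69.333.
The smallest integer exceeding 69.333 is 70, and checking k=70: (74)/(84) = 0.8810 > 0.88.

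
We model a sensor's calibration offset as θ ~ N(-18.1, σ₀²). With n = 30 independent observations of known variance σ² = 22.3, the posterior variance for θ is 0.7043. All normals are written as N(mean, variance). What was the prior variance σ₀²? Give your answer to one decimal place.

σ₀² = 13.4

Posterior precision equals prior precision plus data precision: 1/σ_n² = 1/σ₀² + n/σ².
So 1/σ₀² = 1/0.7043 − 30/22.3 = 1.419849 − 1.345291 = 0.074558.
Hence σ₀² = 1/0.074558 ≈ 13.4.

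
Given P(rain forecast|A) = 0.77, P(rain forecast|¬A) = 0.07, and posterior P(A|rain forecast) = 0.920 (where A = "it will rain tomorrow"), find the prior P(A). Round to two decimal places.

P(A) = 0.51

In odds form, posterior odds = prior odds × likelihood ratio, so prior odds = posterior odds ÷ LR.
Posterior odds = 0.920/(1−0.920) = 11.5000. LR = 0.77/0.07 = 11.0000.
Prior odds = 11.5000/11.0000 = 1.0455, so P(A) = 1.0455/(1+1.0455) ≈ 0.51.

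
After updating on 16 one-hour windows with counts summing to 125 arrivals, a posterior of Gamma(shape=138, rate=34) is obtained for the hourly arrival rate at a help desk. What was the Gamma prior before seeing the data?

Gamma(shape=13, rate=18)

Gamma–Poisson conjugacy: posterior shape = α + Σxᵢ, posterior rate = β + n.
So α = 138 − 125 = 13 and β = 34 − 16 = 18.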